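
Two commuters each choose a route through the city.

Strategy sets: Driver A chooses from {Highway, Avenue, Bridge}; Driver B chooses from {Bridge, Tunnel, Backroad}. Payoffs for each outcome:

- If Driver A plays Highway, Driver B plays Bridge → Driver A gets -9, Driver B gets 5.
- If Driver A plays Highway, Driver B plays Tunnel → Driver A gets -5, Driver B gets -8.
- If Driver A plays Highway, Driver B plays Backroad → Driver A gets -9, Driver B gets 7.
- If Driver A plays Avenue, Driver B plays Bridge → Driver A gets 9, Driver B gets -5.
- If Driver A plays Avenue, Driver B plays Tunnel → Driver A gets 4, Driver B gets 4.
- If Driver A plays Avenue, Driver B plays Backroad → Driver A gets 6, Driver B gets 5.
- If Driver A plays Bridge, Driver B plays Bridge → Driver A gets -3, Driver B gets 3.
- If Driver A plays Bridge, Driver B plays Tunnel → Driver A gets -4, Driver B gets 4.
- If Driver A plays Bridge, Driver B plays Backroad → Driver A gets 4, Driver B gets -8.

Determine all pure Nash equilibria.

(Highway, Bridge): Driver A can switch to Avenue (-9 → 9). Not NE.
(Highway, Tunnel): Driver A can switch to Avenue (-5 → 4). Not NE.
(Highway, Backroad): Driver A can switch to Avenue (-9 → 6). Not NE.
(Avenue, Bridge): Driver B can switch to Tunnel (-5 → 4). Not NE.
(Avenue, Tunnel): Driver B can switch to Backroad (4 → 5). Not NE.
(Avenue, Backroad): Driver A gets 6, best alternative 4; Driver B gets 5, best alternative 4. No profitable deviation — NE.
(Bridge, Bridge): Driver A can switch to Avenue (-3 → 9). Not NE.
(Bridge, Tunnel): Driver A can switch to Avenue (-4 → 4). Not NE.
(Bridge, Backroad): Driver A can switch to Avenue (4 → 6). Not NE.

The unique pure-strategy Nash equilibrium is (Avenue, Backroad).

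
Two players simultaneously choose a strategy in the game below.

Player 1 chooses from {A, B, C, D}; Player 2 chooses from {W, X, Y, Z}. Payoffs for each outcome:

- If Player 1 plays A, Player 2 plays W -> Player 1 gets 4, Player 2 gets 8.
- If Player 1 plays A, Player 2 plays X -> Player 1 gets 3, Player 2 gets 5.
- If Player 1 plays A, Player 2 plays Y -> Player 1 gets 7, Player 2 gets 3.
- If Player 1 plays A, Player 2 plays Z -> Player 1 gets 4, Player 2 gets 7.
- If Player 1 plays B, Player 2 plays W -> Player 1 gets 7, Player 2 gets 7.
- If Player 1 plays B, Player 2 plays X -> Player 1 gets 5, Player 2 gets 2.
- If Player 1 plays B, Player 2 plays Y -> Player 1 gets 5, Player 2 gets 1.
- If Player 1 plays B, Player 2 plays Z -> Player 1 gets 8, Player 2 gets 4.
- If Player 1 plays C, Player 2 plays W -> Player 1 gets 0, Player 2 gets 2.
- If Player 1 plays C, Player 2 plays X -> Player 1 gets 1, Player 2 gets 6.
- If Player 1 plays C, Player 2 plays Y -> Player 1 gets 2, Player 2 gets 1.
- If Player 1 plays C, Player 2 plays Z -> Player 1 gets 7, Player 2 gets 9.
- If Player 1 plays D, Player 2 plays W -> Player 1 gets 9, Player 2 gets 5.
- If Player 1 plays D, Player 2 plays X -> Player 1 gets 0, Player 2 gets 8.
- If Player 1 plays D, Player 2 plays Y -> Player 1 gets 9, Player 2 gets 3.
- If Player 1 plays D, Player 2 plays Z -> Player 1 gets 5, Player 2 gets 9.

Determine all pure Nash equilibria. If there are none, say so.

There is no pure-strategy Nash equilibrium.

Player 1 against W: payoffs 4, 7, 0, 9 → best response D.
Player 1 against X: payoffs 3, 5, 1, 0 → best response B.
Player 1 against Y: payoffs 7, 5, 2, 9 → best response D.
Player 1 against Z: payoffs 4, 8, 7, 5 → best response B.
Player 2 against A: payoffs 8, 5, 3, 7 → best response W.
Player 2 against B: payoffs 7, 2, 1, 4 → best response W.
Player 2 against C: payoffs 2, 6, 1, 9 → best response Z.
Player 2 against D: payoffs 5, 8, 3, 9 → best response Z.
No profile is a mutual best response for all players.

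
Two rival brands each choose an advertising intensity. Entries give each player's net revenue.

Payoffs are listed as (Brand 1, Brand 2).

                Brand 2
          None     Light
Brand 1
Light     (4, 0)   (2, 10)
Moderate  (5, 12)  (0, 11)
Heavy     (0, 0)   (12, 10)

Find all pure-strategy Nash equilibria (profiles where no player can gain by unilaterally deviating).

(Moderate, None) and (Heavy, Light)

(Light, None): Brand 1 can switch to Moderate (4 → 5). Not NE.
(Light, Light): Brand 1 can switch to Heavy (2 → 12). Not NE.
(Moderate, None): Brand 1 gets 5, best alternative 4; Brand 2 gets 12, best alternative 11. No profitable deviation — NE.
(Moderate, Light): Brand 1 can switch to Light (0 → 2). Not NE.
(Heavy, None): Brand 1 can switch to Light (0 → 4). Not NE.
(Heavy, Light): Brand 1 gets 12, best alternative 2; Brand 2 gets 10, best alternative 0. No profitable deviation — NE.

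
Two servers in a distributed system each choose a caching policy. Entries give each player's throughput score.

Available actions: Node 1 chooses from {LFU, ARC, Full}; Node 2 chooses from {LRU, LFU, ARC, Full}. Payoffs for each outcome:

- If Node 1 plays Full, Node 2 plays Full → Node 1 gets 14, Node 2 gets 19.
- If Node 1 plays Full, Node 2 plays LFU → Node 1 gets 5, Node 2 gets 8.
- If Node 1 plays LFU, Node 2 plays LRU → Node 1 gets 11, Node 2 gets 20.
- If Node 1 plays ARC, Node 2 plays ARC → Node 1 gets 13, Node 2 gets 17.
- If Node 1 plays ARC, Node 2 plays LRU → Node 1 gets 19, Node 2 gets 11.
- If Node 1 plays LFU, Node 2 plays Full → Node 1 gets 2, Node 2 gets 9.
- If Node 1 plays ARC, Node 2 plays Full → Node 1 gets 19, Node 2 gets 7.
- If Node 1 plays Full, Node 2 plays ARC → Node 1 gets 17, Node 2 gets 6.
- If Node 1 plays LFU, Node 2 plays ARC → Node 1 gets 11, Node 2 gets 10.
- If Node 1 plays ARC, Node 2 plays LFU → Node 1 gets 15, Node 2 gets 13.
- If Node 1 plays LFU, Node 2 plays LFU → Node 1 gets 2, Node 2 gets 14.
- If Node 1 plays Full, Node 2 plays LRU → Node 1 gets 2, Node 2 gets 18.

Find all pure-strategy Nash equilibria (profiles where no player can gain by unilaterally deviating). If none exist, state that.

For each strategy profile, look for a profitable unilateral deviation.
(LFU, LRU): Node 1 can switch to ARC (11 → 19). Not NE.
(LFU, LFU): Node 1 can switch to ARC (2 → 15). Not NE.
(LFU, ARC): Node 1 can switch to ARC (11 → 13). Not NE.
(LFU, Full): Node 1 can switch to ARC (2 → 19). Not NE.
(ARC, LRU): Node 2 can switch to LFU (11 → 13). Not NE.
(ARC, LFU): Node 2 can switch to ARC (13 → 17). Not NE.
(ARC, ARC): Node 1 can switch to Full (13 → 17). Not NE.
(ARC, Full): Node 2 can switch to LRU (7 → 11). Not NE.
(Full, LRU): Node 1 can switch to LFU (2 → 11). Not NE.
(Full, LFU): Node 1 can switch to ARC (5 → 15). Not NE.
(Full, ARC): Node 2 can switch to LRU (6 → 18). Not NE.
(Full, Full): Node 1 can switch to ARC (14 → 19). Not NE.

There is no pure-strategy Nash equilibrium.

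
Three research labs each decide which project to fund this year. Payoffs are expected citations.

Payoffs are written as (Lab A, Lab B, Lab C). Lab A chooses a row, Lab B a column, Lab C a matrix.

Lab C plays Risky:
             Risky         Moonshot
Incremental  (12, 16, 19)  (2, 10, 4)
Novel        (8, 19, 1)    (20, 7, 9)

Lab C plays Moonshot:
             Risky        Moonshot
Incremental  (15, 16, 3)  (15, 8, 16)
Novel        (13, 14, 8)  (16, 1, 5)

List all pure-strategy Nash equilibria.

(Incremental, Risky, Risky): Lab A gets 12, best alternative 8; Lab B gets 16, best alternative 10; Lab C gets 19, best alternative 3. No profitable deviation — NE.
(Incremental, Risky, Moonshot): Lab C can switch to Risky (3 → 19). Not NE.
(Incremental, Moonshot, Risky): Lab A can switch to Novel (2 → 20). Not NE.
(Incremental, Moonshot, Moonshot): Lab A can switch to Novel (15 → 16). Not NE.
(Novel, Risky, Risky): Lab A can switch to Incremental (8 → 12). Not NE.
(Novel, Risky, Moonshot): Lab A can switch to Incremental (13 → 15). Not NE.
(Novel, Moonshot, Risky): Lab B can switch to Risky (7 → 19). Not NE.
(The remaining 1 profile has a profitable deviation by the same check.)

(Incremental, Risky, Risky)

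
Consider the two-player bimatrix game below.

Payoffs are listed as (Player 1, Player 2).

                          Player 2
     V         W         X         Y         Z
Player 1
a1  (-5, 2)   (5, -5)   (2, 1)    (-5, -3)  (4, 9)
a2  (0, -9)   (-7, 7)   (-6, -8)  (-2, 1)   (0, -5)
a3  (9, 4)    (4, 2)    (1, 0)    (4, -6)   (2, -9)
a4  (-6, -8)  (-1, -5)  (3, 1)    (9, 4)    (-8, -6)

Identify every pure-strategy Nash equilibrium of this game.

Player 1 against V: payoffs -5, 0, 9, -6 → best response a3.
Player 1 against W: payoffs 5, -7, 4, -1 → best response a1.
Player 1 against X: payoffs 2, -6, 1, 3 → best response a4.
Player 1 against Y: payoffs -5, -2, 4, 9 → best response a4.
Player 1 against Z: payoffs 4, 0, 2, -8 → best response a1.
Player 2 against a1: payoffs 2, -5, 1, -3, 9 → best response Z.
Player 2 against a2: payoffs -9, 7, -8, 1, -5 → best response W.
Player 2 against a3: payoffs 4, 2, 0, -6, -9 → best response V.
Player 2 against a4: payoffs -8, -5, 1, 4, -6 → best response Y.
Mutual best responses: (a1, Z); (a3, V); (a4, Y).

The pure Nash equilibria are (a1, Z) and (a3, V) and (a4, Y).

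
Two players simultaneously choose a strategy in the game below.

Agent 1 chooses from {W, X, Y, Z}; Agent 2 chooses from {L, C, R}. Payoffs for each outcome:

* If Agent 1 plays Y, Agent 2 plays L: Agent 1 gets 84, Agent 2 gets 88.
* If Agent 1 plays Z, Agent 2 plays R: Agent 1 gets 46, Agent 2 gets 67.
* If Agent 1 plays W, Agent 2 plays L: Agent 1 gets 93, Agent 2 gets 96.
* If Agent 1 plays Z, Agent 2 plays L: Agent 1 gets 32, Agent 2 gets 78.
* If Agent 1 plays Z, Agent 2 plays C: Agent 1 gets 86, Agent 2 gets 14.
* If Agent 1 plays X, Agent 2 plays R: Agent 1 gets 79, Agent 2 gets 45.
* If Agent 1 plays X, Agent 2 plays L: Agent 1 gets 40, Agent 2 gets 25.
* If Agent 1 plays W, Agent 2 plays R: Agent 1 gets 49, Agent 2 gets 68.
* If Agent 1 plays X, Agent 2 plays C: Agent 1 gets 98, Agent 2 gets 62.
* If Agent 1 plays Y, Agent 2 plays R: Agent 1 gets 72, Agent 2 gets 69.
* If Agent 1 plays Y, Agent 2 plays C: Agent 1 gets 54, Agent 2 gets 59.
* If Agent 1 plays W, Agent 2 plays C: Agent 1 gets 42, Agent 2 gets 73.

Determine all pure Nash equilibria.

Check each profile: it is a Nash equilibrium iff no player can strictly gain by switching unilaterally.
(W, L): Agent 1 gets 93, best alternative 84; Agent 2 gets 96, best alternative 73. No profitable deviation — NE.
(W, C): Agent 1 can switch to X (42 → 98). Not NE.
(W, R): Agent 1 can switch to X (49 → 79). Not NE.
(X, L): Agent 1 can switch to W (40 → 93). Not NE.
(X, C): Agent 1 gets 98, best alternative 86; Agent 2 gets 62, best alternative 45. No profitable deviation — NE.
(X, R): Agent 2 can switch to C (45 → 62). Not NE.
(Y, L): Agent 1 can switch to W (84 → 93). Not NE.
(Y, C): Agent 1 can switch to X (54 → 98). Not NE.
(Y, R): Agent 1 can switch to X (72 → 79). Not NE.
(Z, L): Agent 1 can switch to W (32 → 93). Not NE.
(The remaining 2 profiles each have a profitable deviation by the same check.)

Pure-strategy Nash equilibria: (W, L); (X, C)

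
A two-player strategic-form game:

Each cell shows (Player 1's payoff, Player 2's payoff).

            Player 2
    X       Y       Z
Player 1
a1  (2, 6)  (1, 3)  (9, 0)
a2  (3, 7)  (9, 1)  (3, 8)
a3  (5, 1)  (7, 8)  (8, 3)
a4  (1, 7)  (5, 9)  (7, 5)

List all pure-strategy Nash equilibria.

none

For each player, find the best response to each opponent profile; mutual best responses are the pure NE.
Player 1 against X: payoffs 2, 3, 5, 1 → best response a3.
Player 1 against Y: payoffs 1, 9, 7, 5 → best response a2.
Player 1 against Z: payoffs 9, 3, 8, 7 → best response a1.
Player 2 against a1: payoffs 6, 3, 0 → best response X.
Player 2 against a2: payoffs 7, 1, 8 → best response Z.
Player 2 against a3: payoffs 1, 8, 3 → best response Y.
Player 2 against a4: payoffs 7, 9, 5 → best response Y.
No profile is a mutual best response for all players.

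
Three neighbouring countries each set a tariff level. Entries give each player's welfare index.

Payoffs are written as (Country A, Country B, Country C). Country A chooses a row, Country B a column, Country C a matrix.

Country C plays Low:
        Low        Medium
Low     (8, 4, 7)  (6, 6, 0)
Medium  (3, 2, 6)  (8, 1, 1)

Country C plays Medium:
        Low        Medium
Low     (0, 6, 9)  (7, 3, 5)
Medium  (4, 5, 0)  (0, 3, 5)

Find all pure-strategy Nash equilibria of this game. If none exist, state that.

No pure-strategy Nash equilibrium.

Country A against (Low, Low): payoffs 8, 3 → best response Low.
Country A against (Low, Medium): payoffs 0, 4 → best response Medium.
Country A against (Medium, Low): payoffs 6, 8 → best response Medium.
Country A against (Medium, Medium): payoffs 7, 0 → best response Low.
Country B against (Low, Low): payoffs 4, 6 → best response Medium.
Country B against (Low, Medium): payoffs 6, 3 → best response Low.
Country B against (Medium, Low): payoffs 2, 1 → best response Low.
Country B against (Medium, Medium): payoffs 5, 3 → best response Low.
Country C against (Low, Low): payoffs 7, 9 → best response Medium.
Country C against (Low, Medium): payoffs 0, 5 → best response Medium.
Country C against (Medium, Low): payoffs 6, 0 → best response Low.
Country C against (Medium, Medium): payoffs 1, 5 → best response Medium.
No profile is a mutual best response for all players.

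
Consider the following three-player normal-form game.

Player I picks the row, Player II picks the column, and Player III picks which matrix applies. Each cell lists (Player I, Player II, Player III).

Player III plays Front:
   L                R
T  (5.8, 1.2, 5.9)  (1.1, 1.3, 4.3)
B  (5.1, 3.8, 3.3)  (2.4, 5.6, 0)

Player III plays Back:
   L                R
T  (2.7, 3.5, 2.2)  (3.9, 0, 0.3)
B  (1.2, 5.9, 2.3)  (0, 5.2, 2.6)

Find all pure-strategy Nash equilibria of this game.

none

(T, L, Front): Player II can switch to R (1.2 → 1.3). Not NE.
(T, L, Back): Player III can switch to Front (2.2 → 5.9). Not NE.
(T, R, Front): Player I can switch to B (1.1 → 2.4). Not NE.
(T, R, Back): Player II can switch to L (0 → 3.5). Not NE.
(B, L, Front): Player I can switch to T (5.1 → 5.8). Not NE.
(B, L, Back): Player I can switch to T (1.2 → 2.7). Not NE.
(B, R, Front): Player III can switch to Back (0 → 2.6). Not NE.
(B, R, Back): Player I can switch to T (0 → 3.9). Not NE.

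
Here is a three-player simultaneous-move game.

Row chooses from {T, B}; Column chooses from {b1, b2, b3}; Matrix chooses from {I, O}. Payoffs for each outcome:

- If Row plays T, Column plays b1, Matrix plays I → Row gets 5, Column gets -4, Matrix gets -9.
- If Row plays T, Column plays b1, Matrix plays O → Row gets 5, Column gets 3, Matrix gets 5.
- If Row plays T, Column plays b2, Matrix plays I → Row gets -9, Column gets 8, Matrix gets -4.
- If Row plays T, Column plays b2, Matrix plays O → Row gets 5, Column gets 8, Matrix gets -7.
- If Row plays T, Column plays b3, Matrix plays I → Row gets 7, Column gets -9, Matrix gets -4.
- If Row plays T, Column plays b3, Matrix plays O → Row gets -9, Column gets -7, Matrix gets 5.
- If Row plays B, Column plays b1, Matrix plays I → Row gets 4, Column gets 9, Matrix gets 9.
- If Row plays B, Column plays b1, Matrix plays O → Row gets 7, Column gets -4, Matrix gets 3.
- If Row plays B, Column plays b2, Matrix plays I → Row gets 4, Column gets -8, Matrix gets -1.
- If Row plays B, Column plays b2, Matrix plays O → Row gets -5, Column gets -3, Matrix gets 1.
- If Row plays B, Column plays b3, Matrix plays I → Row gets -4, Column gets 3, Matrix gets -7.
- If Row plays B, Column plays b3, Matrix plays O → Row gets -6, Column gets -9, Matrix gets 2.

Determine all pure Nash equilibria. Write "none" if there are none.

No pure-strategy Nash equilibrium.

Row against (b1, I): payoffs 5, 4 → best response T.
Row against (b1, O): payoffs 5, 7 → best response B.
Row against (b2, I): payoffs -9, 4 → best response B.
Row against (b2, O): payoffs 5, -5 → best response T.
Row against (b3, I): payoffs 7, -4 → best response T.
Row against (b3, O): payoffs -9, -6 → best response B.
Column against (T, I): payoffs -4, 8, -9 → best response b2.
Column against (T, O): payoffs 3, 8, -7 → best response b2.
Column against (B, I): payoffs 9, -8, 3 → best response b1.
Column against (B, O): payoffs -4, -3, -9 → best response b2.
Matrix against (T, b1): payoffs -9, 5 → best response O.
Matrix against (T, b2): payoffs -4, -7 → best response I.
Matrix against (T, b3): payoffs -4, 5 → best response O.
Matrix against (B, b1): payoffs 9, 3 → best response I.
Matrix against (B, b2): payoffs -1, 1 → best response O.
Matrix against (B, b3): payoffs -7, 2 → best response O.
No profile is a mutual best response for all players.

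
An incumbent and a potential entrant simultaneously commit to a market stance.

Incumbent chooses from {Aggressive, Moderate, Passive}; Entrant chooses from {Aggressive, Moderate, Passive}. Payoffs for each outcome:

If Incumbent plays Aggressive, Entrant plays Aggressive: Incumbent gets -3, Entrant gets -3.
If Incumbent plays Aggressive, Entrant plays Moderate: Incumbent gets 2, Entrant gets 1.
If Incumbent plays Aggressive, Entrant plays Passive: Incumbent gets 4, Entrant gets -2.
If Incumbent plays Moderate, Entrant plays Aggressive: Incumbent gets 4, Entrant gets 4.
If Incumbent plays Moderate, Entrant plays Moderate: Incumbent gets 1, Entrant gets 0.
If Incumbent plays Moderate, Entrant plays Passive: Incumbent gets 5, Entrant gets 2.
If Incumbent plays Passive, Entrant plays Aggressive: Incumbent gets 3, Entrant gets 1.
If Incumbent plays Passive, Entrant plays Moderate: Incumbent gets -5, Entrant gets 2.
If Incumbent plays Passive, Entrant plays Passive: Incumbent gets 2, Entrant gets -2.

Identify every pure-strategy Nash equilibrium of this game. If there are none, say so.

Incumbent against Aggressive: payoffs -3, 4, 3 → best response Moderate.
Incumbent against Moderate: payoffs 2, 1, -5 → best response Aggressive.
Incumbent against Passive: payoffs 4, 5, 2 → best response Moderate.
Entrant against Aggressive: payoffs -3, 1, -2 → best response Moderate.
Entrant against Moderate: payoffs 4, 0, 2 → best response Aggressive.
Entrant against Passive: payoffs 1, 2, -2 → best response Moderate.
Mutual best responses: (Aggressive, Moderate); (Moderate, Aggressive).

(Aggressive, Moderate), (Moderate, Aggressive)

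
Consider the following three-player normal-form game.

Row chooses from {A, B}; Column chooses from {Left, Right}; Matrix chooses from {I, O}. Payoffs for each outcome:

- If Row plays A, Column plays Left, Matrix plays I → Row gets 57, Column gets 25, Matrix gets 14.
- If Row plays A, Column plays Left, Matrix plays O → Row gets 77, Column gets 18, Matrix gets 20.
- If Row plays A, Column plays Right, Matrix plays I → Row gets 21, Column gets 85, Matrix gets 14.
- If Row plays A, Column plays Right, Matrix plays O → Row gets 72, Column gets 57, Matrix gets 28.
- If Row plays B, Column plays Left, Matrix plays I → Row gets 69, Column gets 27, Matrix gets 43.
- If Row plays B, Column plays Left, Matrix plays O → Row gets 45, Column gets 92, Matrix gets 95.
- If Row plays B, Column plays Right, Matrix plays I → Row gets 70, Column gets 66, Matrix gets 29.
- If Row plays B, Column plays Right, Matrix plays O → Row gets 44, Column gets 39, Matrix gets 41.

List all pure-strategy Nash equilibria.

(A, Left, I): Row can switch to B (57 → 69). Not NE.
(A, Left, O): Column can switch to Right (18 → 57). Not NE.
(A, Right, I): Row can switch to B (21 → 70). Not NE.
(A, Right, O): Row gets 72, best alternative 44; Column gets 57, best alternative 18; Matrix gets 28, best alternative 14. No profitable deviation — NE.
(B, Left, I): Column can switch to Right (27 → 66). Not NE.
(B, Left, O): Row can switch to A (45 → 77). Not NE.
(B, Right, I): Matrix can switch to O (29 → 41). Not NE.
(B, Right, O): Row can switch to A (44 → 72). Not NE.

Pure NE: (A, Right, O)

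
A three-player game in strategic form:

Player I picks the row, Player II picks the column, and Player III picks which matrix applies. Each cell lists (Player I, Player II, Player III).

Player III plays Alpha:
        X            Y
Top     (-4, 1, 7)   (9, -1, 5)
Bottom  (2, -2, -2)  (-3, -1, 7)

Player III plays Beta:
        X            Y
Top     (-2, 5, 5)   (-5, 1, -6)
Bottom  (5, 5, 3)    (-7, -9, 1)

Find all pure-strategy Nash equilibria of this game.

(Bottom, X, Beta)

(Top, X, Alpha): Player I can switch to Bottom (-4 → 2). Not NE.
(Top, X, Beta): Player I can switch to Bottom (-2 → 5). Not NE.
(Top, Y, Alpha): Player II can switch to X (-1 → 1). Not NE.
(Top, Y, Beta): Player II can switch to X (1 → 5). Not NE.
(Bottom, X, Alpha): Player II can switch to Y (-2 → -1). Not NE.
(Bottom, X, Beta): Player I gets 5, best alternative -2; Player II gets 5, best alternative -9; Player III gets 3, best alternative -2. No profitable deviation — NE.
(Bottom, Y, Alpha): Player I can switch to Top (-3 → 9). Not NE.
(The remaining 1 profile has a profitable deviation by the same check.)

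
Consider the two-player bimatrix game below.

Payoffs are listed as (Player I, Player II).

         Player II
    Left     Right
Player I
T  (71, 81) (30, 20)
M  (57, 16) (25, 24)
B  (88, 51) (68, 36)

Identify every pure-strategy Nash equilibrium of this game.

Pure NE: (B, Left)

Check each profile: it is a Nash equilibrium iff no player can strictly gain by switching unilaterally.
(T, Left): Player I can switch to B (71 → 88). Not NE.
(T, Right): Player I can switch to B (30 → 68). Not NE.
(M, Left): Player I can switch to T (57 → 71). Not NE.
(M, Right): Player I can switch to T (25 → 30). Not NE.
(B, Left): Player I gets 88, best alternative 71; Player II gets 51, best alternative 36. No profitable deviation — NE.
(B, Right): Player II can switch to Left (36 → 51). Not NE.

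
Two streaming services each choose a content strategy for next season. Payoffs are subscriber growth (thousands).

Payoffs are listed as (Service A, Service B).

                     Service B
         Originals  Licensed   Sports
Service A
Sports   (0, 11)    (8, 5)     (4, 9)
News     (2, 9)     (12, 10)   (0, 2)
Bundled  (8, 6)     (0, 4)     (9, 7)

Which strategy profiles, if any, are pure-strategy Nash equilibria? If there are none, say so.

Service A against Originals: payoffs 0, 2, 8 → best response Bundled.
Service A against Licensed: payoffs 8, 12, 0 → best response News.
Service A against Sports: payoffs 4, 0, 9 → best response Bundled.
Service B against Sports: payoffs 11, 5, 9 → best response Originals.
Service B against News: payoffs 9, 10, 2 → best response Licensed.
Service B against Bundled: payoffs 6, 4, 7 → best response Sports.
Mutual best responses: (News, Licensed); (Bundled, Sports).

The pure Nash equilibria are (News, Licensed) and (Bundled, Sports).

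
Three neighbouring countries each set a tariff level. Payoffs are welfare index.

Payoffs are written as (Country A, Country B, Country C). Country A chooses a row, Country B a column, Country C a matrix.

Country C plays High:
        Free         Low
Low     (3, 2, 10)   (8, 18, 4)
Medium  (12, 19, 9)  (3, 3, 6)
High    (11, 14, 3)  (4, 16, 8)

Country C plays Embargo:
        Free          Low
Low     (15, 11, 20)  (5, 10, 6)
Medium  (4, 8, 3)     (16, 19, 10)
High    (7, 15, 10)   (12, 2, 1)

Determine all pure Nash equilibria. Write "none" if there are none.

Pure-strategy Nash equilibria: (Low, Free, Embargo) and (Medium, Free, High) and (Medium, Low, Embargo)

For each strategy profile, look for a profitable unilateral deviation.
(Low, Free, High): Country A can switch to Medium (3 → 12). Not NE.
(Low, Free, Embargo): Country A gets 15, best alternative 7; Country B gets 11, best alternative 10; Country C gets 20, best alternative 10. No profitable deviation — NE.
(Low, Low, High): Country C can switch to Embargo (4 → 6). Not NE.
(Low, Low, Embargo): Country A can switch to Medium (5 → 16). Not NE.
(Medium, Free, High): Country A gets 12, best alternative 11; Country B gets 19, best alternative 3; Country C gets 9, best alternative 3. No profitable deviation — NE.
(Medium, Free, Embargo): Country A can switch to Low (4 → 15). Not NE.
(Medium, Low, High): Country A can switch to Low (3 → 8). Not NE.
(Medium, Low, Embargo): Country A gets 16, best alternative 12; Country B gets 19, best alternative 8; Country C gets 10, best alternative 6. No profitable deviation — NE.
(High, Free, High): Country A can switch to Medium (11 → 12). Not NE.
(High, Free, Embargo): Country A can switch to Low (7 → 15). Not NE.
(High, Low, High): Country A can switch to Low (4 → 8). Not NE.
(The remaining 1 profile has a profitable deviation by the same check.)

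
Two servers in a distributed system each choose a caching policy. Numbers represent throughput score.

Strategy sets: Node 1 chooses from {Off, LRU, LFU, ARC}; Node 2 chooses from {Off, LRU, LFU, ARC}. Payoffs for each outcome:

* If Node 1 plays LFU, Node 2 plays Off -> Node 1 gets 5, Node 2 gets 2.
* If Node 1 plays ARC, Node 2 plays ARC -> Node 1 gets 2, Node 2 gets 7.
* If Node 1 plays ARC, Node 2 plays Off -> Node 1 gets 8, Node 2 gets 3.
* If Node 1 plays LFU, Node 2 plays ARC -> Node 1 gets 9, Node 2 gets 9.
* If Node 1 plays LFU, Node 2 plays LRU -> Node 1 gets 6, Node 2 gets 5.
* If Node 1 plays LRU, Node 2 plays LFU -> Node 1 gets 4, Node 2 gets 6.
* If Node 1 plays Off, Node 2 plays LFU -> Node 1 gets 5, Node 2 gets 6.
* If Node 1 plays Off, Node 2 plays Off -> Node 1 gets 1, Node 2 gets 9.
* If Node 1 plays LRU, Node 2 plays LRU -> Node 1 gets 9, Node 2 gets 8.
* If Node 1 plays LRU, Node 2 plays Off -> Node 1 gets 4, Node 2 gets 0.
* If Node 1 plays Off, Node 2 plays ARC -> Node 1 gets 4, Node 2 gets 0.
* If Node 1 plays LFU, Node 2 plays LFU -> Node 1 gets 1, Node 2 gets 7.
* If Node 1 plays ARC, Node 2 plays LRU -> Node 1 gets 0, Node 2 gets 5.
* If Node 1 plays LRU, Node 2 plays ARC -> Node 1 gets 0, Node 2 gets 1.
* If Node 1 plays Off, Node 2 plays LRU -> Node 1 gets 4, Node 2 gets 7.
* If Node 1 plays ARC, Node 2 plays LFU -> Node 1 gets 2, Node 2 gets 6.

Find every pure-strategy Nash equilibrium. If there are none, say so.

(LRU, LRU), (LFU, ARC)

For each strategy profile, look for a profitable unilateral deviation.
(Off, Off): Node 1 can switch to LRU (1 → 4). Not NE.
(Off, LRU): Node 1 can switch to LRU (4 → 9). Not NE.
(Off, LFU): Node 2 can switch to Off (6 → 9). Not NE.
(Off, ARC): Node 1 can switch to LFU (4 → 9). Not NE.
(LRU, Off): Node 1 can switch to LFU (4 → 5). Not NE.
(LRU, LRU): Node 1 gets 9, best alternative 6; Node 2 gets 8, best alternative 6. No profitable deviation — NE.
(LRU, LFU): Node 1 can switch to Off (4 → 5). Not NE.
(LFU, ARC): Node 1 gets 9, best alternative 4; Node 2 gets 9, best alternative 7. No profitable deviation — NE.
(The remaining 8 profiles each have a profitable deviation by the same check.)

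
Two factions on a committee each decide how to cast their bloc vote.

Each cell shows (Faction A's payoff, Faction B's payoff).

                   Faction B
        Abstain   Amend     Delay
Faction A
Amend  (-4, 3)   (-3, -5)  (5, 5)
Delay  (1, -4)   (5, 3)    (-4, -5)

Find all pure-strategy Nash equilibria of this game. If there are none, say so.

For each player, find the best response to each opponent profile; mutual best responses are the pure NE.
Faction A against Abstain: payoffs -4, 1 → best response Delay.
Faction A against Amend: payoffs -3, 5 → best response Delay.
Faction A against Delay: payoffs 5, -4 → best response Amend.
Faction B against Amend: payoffs 3, -5, 5 → best response Delay.
Faction B against Delay: payoffs -4, 3, -5 → best response Amend.
Mutual best responses: (Amend, Delay); (Delay, Amend).

Pure-strategy Nash equilibria: (Amend, Delay), (Delay, Amend)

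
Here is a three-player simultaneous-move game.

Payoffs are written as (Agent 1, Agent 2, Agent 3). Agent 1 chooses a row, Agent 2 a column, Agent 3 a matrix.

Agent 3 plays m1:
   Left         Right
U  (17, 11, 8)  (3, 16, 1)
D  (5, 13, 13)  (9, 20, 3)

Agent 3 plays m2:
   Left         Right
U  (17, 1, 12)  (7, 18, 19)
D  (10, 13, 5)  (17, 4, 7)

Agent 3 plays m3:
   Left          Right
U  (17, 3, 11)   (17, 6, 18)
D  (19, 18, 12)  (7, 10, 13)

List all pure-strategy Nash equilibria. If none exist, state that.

Agent 1 against (Left, m1): payoffs 17, 5 → best response U.
Agent 1 against (Left, m2): payoffs 17, 10 → best response U.
Agent 1 against (Left, m3): payoffs 17, 19 → best response D.
Agent 1 against (Right, m1): payoffs 3, 9 → best response D.
Agent 1 against (Right, m2): payoffs 7, 17 → best response D.
Agent 1 against (Right, m3): payoffs 17, 7 → best response U.
Agent 2 against (U, m1): payoffs 11, 16 → best response Right.
Agent 2 against (U, m2): payoffs 1, 18 → best response Right.
Agent 2 against (U, m3): payoffs 3, 6 → best response Right.
Agent 2 against (D, m1): payoffs 13, 20 → best response Right.
Agent 2 against (D, m2): payoffs 13, 4 → best response Left.
Agent 2 against (D, m3): payoffs 18, 10 → best response Left.
Agent 3 against (U, Left): payoffs 8, 12, 11 → best response m2.
Agent 3 against (U, Right): payoffs 1, 19, 18 → best response m2.
Agent 3 against (D, Left): payoffs 13, 5, 12 → best response m1.
Agent 3 against (D, Right): payoffs 3, 7, 13 → best response m3.
No profile is a mutual best response for all players.

none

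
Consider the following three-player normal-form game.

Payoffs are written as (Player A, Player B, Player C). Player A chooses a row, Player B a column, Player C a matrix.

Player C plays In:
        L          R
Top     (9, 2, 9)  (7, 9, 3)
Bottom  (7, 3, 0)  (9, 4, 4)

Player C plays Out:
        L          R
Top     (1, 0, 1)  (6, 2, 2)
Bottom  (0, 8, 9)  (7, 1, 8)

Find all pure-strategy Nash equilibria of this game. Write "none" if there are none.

There is no pure-strategy Nash equilibrium.

For each strategy profile, look for a profitable unilateral deviation.
(Top, L, In): Player B can switch to R (2 → 9). Not NE.
(Top, L, Out): Player B can switch to R (0 → 2). Not NE.
(Top, R, In): Player A can switch to Bottom (7 → 9). Not NE.
(Top, R, Out): Player A can switch to Bottom (6 → 7). Not NE.
(Bottom, L, In): Player A can switch to Top (7 → 9). Not NE.
(Bottom, L, Out): Player A can switch to Top (0 → 1). Not NE.
(The remaining 2 profiles each have a profitable deviation by the same check.)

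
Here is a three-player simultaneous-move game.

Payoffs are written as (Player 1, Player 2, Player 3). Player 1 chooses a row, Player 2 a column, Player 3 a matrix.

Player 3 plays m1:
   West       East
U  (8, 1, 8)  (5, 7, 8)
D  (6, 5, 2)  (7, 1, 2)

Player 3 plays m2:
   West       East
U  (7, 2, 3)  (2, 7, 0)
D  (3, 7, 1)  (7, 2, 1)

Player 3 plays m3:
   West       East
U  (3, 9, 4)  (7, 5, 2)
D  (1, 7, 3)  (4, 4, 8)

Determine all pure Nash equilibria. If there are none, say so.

none

Player 1 against (West, m1): payoffs 8, 6 → best response U.
Player 1 against (West, m2): payoffs 7, 3 → best response U.
Player 1 against (West, m3): payoffs 3, 1 → best response U.
Player 1 against (East, m1): payoffs 5, 7 → best response D.
Player 1 against (East, m2): payoffs 2, 7 → best response D.
Player 1 against (East, m3): payoffs 7, 4 → best response U.
Player 2 against (U, m1): payoffs 1, 7 → best response East.
Player 2 against (U, m2): payoffs 2, 7 → best response East.
Player 2 against (U, m3): payoffs 9, 5 → best response West.
Player 2 against (D, m1): payoffs 5, 1 → best response West.
Player 2 against (D, m2): payoffs 7, 2 → best response West.
Player 2 against (D, m3): payoffs 7, 4 → best response West.
Player 3 against (U, West): payoffs 8, 3, 4 → best response m1.
Player 3 against (U, East): payoffs 8, 0, 2 → best response m1.
Player 3 against (D, West): payoffs 2, 1, 3 → best response m3.
Player 3 against (D, East): payoffs 2, 1, 8 → best response m3.
No profile is a mutual best response for all players.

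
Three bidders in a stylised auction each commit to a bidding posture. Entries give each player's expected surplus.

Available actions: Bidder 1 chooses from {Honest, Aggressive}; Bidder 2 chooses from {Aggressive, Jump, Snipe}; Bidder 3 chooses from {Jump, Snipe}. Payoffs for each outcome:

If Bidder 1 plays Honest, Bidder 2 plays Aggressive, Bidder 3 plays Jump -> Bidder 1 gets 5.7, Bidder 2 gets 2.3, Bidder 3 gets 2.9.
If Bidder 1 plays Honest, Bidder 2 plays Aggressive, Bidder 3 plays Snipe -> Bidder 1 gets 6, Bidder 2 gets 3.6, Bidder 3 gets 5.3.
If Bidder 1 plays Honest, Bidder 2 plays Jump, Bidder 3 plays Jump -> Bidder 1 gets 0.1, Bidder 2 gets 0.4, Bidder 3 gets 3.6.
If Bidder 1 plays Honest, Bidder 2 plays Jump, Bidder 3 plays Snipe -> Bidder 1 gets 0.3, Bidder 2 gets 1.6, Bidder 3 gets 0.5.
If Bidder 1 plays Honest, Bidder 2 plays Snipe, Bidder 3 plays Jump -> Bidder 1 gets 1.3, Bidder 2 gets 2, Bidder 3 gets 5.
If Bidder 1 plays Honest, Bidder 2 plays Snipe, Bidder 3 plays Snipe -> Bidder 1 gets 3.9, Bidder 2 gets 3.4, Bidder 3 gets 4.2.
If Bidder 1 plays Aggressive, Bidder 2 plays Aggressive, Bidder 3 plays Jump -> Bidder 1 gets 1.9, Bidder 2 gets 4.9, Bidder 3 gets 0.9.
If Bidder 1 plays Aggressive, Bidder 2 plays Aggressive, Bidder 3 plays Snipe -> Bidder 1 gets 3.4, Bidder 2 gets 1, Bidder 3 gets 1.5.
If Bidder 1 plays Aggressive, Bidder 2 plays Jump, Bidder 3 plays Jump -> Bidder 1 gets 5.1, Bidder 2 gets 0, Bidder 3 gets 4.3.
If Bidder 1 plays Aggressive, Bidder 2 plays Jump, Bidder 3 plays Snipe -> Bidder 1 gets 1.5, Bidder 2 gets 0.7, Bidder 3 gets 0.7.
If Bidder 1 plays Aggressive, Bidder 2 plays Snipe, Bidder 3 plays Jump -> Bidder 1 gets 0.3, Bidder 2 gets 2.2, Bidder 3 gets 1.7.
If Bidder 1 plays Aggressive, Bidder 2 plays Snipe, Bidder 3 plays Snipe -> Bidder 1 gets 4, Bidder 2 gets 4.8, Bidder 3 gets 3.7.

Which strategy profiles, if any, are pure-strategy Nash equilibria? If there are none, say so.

Mark each player's best response to every combination of opponents' strategies; a profile where every player is best-responding is a pure Nash equilibrium.
Bidder 1 against (Aggressive, Jump): payoffs 5.7, 1.9 → best response Honest.
Bidder 1 against (Aggressive, Snipe): payoffs 6, 3.4 → best response Honest.
Bidder 1 against (Jump, Jump): payoffs 0.1, 5.1 → best response Aggressive.
Bidder 1 against (Jump, Snipe): payoffs 0.3, 1.5 → best response Aggressive.
Bidder 1 against (Snipe, Jump): payoffs 1.3, 0.3 → best response Honest.
Bidder 1 against (Snipe, Snipe): payoffs 3.9, 4 → best response Aggressive.
Bidder 2 against (Honest, Jump): payoffs 2.3, 0.4, 2 → best response Aggressive.
Bidder 2 against (Honest, Snipe): payoffs 3.6, 1.6, 3.4 → best response Aggressive.
Bidder 2 against (Aggressive, Jump): payoffs 4.9, 0, 2.2 → best response Aggressive.
Bidder 2 against (Aggressive, Snipe): payoffs 1, 0.7, 4.8 → best response Snipe.
Bidder 3 against (Honest, Aggressive): payoffs 2.9, 5.3 → best response Snipe.
Bidder 3 against (Honest, Jump): payoffs 3.6, 0.5 → best response Jump.
Bidder 3 against (Honest, Snipe): payoffs 5, 4.2 → best response Jump.
Bidder 3 against (Aggressive, Aggressive): payoffs 0.9, 1.5 → best response Snipe.
Bidder 3 against (Aggressive, Jump): payoffs 4.3, 0.7 → best response Jump.
Bidder 3 against (Aggressive, Snipe): payoffs 1.7, 3.7 → best response Snipe.
Mutual best responses: (Honest, Aggressive, Snipe); (Aggressive, Snipe, Snipe).

(Honest, Aggressive, Snipe); (Aggressive, Snipe, Snipe)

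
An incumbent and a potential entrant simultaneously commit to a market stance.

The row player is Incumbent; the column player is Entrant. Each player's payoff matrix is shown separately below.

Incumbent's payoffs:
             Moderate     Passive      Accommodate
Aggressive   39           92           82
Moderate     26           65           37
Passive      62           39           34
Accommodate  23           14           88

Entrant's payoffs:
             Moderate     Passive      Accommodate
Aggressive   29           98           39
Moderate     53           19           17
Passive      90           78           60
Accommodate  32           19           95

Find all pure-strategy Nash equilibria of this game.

(Aggressive, Passive); (Passive, Moderate); (Accommodate, Accommodate)

Incumbent against Moderate: payoffs 39, 26, 62, 23 → best response Passive.
Incumbent against Passive: payoffs 92, 65, 39, 14 → best response Aggressive.
Incumbent against Accommodate: payoffs 82, 37, 34, 88 → best response Accommodate.
Entrant against Aggressive: payoffs 29, 98, 39 → best response Passive.
Entrant against Moderate: payoffs 53, 19, 17 → best response Moderate.
Entrant against Passive: payoffs 90, 78, 60 → best response Moderate.
Entrant against Accommodate: payoffs 32, 19, 95 → best response Accommodate.
Mutual best responses: (Aggressive, Passive); (Passive, Moderate); (Accommodate, Accommodate).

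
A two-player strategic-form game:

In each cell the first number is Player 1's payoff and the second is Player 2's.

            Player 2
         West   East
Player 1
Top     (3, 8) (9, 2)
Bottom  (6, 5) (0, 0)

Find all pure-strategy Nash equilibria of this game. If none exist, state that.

Player 1 against West: payoffs 3, 6 → best response Bottom.
Player 1 against East: payoffs 9, 0 → best response Top.
Player 2 against Top: payoffs 8, 2 → best response West.
Player 2 against Bottom: payoffs 5, 0 → best response West.
Mutual best responses: (Bottom, West).

Pure NE: (Bottom, West)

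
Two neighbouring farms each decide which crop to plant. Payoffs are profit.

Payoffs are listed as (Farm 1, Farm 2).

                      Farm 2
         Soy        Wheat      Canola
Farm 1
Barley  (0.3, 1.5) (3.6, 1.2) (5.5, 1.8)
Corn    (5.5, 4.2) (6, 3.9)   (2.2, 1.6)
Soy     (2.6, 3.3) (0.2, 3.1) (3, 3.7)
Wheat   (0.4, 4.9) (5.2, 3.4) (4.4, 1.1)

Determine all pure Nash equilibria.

The pure Nash equilibria are (Barley, Canola) and (Corn, Soy).

(Barley, Soy): Farm 1 can switch to Corn (0.3 → 5.5). Not NE.
(Barley, Wheat): Farm 1 can switch to Corn (3.6 → 6). Not NE.
(Barley, Canola): Farm 1 gets 5.5, best alternative 4.4; Farm 2 gets 1.8, best alternative 1.5. No profitable deviation — NE.
(Corn, Soy): Farm 1 gets 5.5, best alternative 2.6; Farm 2 gets 4.2, best alternative 3.9. No profitable deviation — NE.
(Corn, Wheat): Farm 2 can switch to Soy (3.9 → 4.2). Not NE.
(Corn, Canola): Farm 1 can switch to Barley (2.2 → 5.5). Not NE.
(Soy, Soy): Farm 1 can switch to Corn (2.6 → 5.5). Not NE.
(Soy, Wheat): Farm 1 can switch to Barley (0.2 → 3.6). Not NE.
(Soy, Canola): Farm 1 can switch to Barley (3 → 5.5). Not NE.
(Wheat, Soy): Farm 1 can switch to Corn (0.4 → 5.5). Not NE.
(The remaining 2 profiles each have a profitable deviation by the same check.)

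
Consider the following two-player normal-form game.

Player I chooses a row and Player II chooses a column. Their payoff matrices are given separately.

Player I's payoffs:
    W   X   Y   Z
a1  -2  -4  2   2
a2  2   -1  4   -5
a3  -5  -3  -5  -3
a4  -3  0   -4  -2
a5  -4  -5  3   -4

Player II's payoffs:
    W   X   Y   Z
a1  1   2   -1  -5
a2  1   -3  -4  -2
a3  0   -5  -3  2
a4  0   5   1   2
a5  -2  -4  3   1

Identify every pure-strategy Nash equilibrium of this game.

The pure Nash equilibria are (a2, W) and (a4, X).

Mark each player's best response to every combination of opponents' strategies; a profile where every player is best-responding is a pure Nash equilibrium.
Player I against W: payoffs -2, 2, -5, -3, -4 → best response a2.
Player I against X: payoffs -4, -1, -3, 0, -5 → best response a4.
Player I against Y: payoffs 2, 4, -5, -4, 3 → best response a2.
Player I against Z: payoffs 2, -5, -3, -2, -4 → best response a1.
Player II against a1: payoffs 1, 2, -1, -5 → best response X.
Player II against a2: payoffs 1, -3, -4, -2 → best response W.
Player II against a3: payoffs 0, -5, -3, 2 → best response Z.
Player II against a4: payoffs 0, 5, 1, 2 → best response X.
Player II against a5: payoffs -2, -4, 3, 1 → best response Y.
Mutual best responses: (a2, W); (a4, X).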